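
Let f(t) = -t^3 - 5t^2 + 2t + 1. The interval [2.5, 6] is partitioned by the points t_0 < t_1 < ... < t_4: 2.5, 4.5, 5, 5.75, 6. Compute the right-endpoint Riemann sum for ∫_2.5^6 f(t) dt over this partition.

Subinterval widths: 2, 0.5, 0.75, 0.25.
Right endpoints: 4.5, 5, 5.75, 6.
f(4.5) = -182.375, f(5) = -239, f(5.75) = -342.921875, f(6) = -383.
Sum = Σ Δt_i · f(t_i).
Sum = -837.19140625.

-837.19140625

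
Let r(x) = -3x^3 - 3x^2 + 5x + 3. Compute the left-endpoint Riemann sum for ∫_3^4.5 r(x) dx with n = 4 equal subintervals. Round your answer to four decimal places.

-238.5967

Δx = (4.5 − 3)/4 = 0.375.
Left endpoints: 3, 3.375, 3.75, 4.125.
r(3) = -90, r(3.375) = -66369/512, r(3.75) = -178.640625, r(4.125) = -121851/512.
Sum = Δx · [r(3) + r(3.375) + r(3.75) + r(4.125)].
Sum ≈ -238.5967.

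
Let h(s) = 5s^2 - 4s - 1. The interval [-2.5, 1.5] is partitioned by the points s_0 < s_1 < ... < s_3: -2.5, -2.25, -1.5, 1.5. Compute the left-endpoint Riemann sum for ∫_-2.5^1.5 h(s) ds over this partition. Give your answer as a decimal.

83.796875

Subinterval widths: 0.25, 0.75, 3.
Left endpoints: -2.5, -2.25, -1.5.
h(-2.5) = 40.25, h(-2.25) = 33.3125, h(-1.5) = 16.25.
Sum = Σ Δs_i · h(s_i).
Sum = 83.796875.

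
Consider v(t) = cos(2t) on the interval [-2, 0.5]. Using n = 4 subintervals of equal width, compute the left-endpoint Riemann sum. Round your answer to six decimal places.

Δt = (0.5 − (-2))/4 = 0.625.
Left endpoints: -2, -1.375, -0.75, -0.125.
v(-2) ≈ -0.653644, v(-1.375) ≈ -0.924302, v(-0.75) ≈ 0.070737, v(-0.125) ≈ 0.968912.
Sum = Δt · [v(-2) + v(-1.375) + v(-0.75) + v(-0.125)].
Sum ≈ -0.336435.

-0.336435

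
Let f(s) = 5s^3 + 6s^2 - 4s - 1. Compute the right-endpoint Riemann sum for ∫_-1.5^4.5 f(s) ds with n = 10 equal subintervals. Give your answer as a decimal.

830.46

Δs = (4.5 − (-1.5))/10 = 0.6.
Right endpoints: -0.9, -0.3, 0.3, 0.9, 1.5, 2.1, 2.7, 3.3, 3.9, 4.5.
f(-0.9) = 3.815, f(-0.3) = 0.605, f(0.3) = -1.525, f(0.9) = 3.905, f(1.5) = 23.375, f(2.1) = 63.365, f(2.7) = 130.355, f(3.3) = 230.825, f(3.9) = 371.255, f(4.5) = 558.125.
Sum = Δs · [f(-0.9) + f(-0.3) + f(0.3) + ...].
Sum = 830.46.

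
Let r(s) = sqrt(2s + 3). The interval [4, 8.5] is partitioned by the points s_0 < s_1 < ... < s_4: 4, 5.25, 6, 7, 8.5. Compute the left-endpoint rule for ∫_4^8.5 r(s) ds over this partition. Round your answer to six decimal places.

16.959099

Subinterval widths: 1.25, 0.75, 1, 1.5.
Left endpoints: 4, 5.25, 6, 7.
r(4) ≈ 3.316625, r(5.25) ≈ 3.674235, r(6) ≈ 3.872983, r(7) ≈ 4.123106.
Sum = Σ Δs_i · r(s_i).
Sum ≈ 16.959099.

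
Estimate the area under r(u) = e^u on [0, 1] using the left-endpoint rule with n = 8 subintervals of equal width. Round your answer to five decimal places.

Δu = (1 − 0)/8 = 0.125.
Left endpoints: 0, 0.125, 0.25, 0.375, 0.5, 0.625, 0.75, 0.875.
r(0) ≈ 1.00000, r(0.125) ≈ 1.13315, r(0.25) ≈ 1.28403, r(0.375) ≈ 1.45499, r(0.5) ≈ 1.64872, r(0.625) ≈ 1.86825, r(0.75) ≈ 2.11700, r(0.875) ≈ 2.39888.
Sum = Δu · [r(0) + r(0.125) + r(0.25) + ...].
Sum ≈ 1.61313.

1.61313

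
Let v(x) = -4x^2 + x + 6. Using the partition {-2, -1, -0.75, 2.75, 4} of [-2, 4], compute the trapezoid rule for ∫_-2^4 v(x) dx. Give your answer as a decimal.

Subinterval widths: 1, 0.25, 3.5, 1.25.
v(-2) = -12, v(-1) = 1, v(-0.75) = 3, v(2.75) = -21.5, v(4) = -54.
On each subinterval the trapezoid contributes (Δx_i/2)·[v(x_{i-1}) + v(x_i)].
Sum = -84.5625.

-84.5625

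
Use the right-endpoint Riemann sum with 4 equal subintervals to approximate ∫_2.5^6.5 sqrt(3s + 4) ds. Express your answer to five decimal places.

17.36656

Δs = (6.5 − 2.5)/4 = 1.
Right endpoints: 3.5, 4.5, 5.5, 6.5.
f(3.5) ≈ 3.80789, f(4.5) ≈ 4.18330, f(5.5) ≈ 4.52769, f(6.5) ≈ 4.84768.
Sum = Δs · [f(3.5) + f(4.5) + f(5.5) + f(6.5)].
Sum ≈ 17.36656.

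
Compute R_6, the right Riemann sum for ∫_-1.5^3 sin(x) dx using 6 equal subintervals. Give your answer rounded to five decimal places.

1.43752

Δx = (3 − (-1.5))/6 = 0.75.
Right endpoints: -0.75, 0, 0.75, 1.5, 2.25, 3.
f(-0.75) ≈ -0.68164, f(0) ≈ 0.00000, f(0.75) ≈ 0.68164, f(1.5) ≈ 0.99749, f(2.25) ≈ 0.77807, f(3) ≈ 0.14112.
Sum = Δx · [f(-0.75) + f(0) + f(0.75) + ...].
Sum ≈ 1.43752.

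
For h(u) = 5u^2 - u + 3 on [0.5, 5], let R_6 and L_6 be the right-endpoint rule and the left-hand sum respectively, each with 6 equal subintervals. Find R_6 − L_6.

R_6 = 256.078125.
L_6 = 166.640625.
R_6 − L_6 = 89.4375.

89.4375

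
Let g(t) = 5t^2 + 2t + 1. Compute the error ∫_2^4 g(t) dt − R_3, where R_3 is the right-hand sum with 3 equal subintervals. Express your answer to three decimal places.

Exact integral: ∫_2^4 g(t) dt ≈ 107.33333.
R_3 ≈ 129.40741.
Error ≈ 107.33333 − 129.40741 ≈ -22.074.

-22.074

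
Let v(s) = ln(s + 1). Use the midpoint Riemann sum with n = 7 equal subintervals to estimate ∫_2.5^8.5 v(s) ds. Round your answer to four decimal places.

Δs = (8.5 − 2.5)/7 = 6/7.
Midpoints: 41/14, 53/14, 65/14, 5.5, 89/14, 101/14, 113/14.
v(41/14) ≈ 1.3683, v(53/14) ≈ 1.5656, v(65/14) ≈ 1.7304, v(5.5) ≈ 1.8718, v(89/14) ≈ 1.9957, v(101/14) ≈ 2.1059, v(113/14) ≈ 2.2051.
Sum = Δs · [v(41/14) + v(53/14) + v(65/14) + ...].
Sum ≈ 11.0081.

11.0081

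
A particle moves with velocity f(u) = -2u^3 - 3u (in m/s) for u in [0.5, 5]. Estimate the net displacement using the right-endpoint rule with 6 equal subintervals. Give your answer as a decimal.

-455.2734375

Δu = (5 − 0.5)/6 = 0.75.
Right endpoints: 1.25, 2, 2.75, 3.5, 4.25, 5.
f(1.25) = -7.65625, f(2) = -22, f(2.75) = -49.84375, f(3.5) = -96.25, f(4.25) = -166.28125, f(5) = -265.
Sum = Δu · [f(1.25) + f(2) + f(2.75) + ...].
Sum = -455.2734375.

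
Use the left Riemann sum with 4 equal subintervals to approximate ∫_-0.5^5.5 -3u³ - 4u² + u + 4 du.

-468.75

Δu = (5.5 − (-0.5))/4 = 1.5.
Left endpoints: -0.5, 1, 2.5, 4.
f(-0.5) = 2.875, f(1) = -2, f(2.5) = -65.375, f(4) = -248.
Sum = Δu · [f(-0.5) + f(1) + f(2.5) + f(4)].
Sum = -468.75.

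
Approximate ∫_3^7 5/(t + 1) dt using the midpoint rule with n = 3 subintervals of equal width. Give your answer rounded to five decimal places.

3.44877

Δt = (7 − 3)/3 = 4/3.
Midpoints: 11/3, 5, 19/3.
f(11/3) = 15/14, f(5) = 5/6, f(19/3) = 15/22.
Sum = Δt · [f(11/3) + f(5) + f(19/3)].
Sum ≈ 3.44877.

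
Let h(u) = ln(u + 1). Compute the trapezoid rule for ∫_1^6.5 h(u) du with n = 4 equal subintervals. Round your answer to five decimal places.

Δu = (6.5 − 1)/4 = 1.375.
h(1) ≈ 0.69315, h(2.375) ≈ 1.21640, h(3.75) ≈ 1.55814, h(5.125) ≈ 1.81238, h(6.5) ≈ 2.01490.
T_4 = (Δu/2)·[h(u_0) + 2h(u_1) + 2h(u_2) + 2h(u_3) + h(u_4)].
Sum ≈ 8.16880.

8.16880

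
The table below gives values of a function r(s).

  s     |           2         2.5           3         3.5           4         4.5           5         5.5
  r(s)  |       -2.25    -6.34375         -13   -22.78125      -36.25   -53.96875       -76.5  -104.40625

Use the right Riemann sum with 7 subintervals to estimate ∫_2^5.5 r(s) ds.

-156.625

Δs = 0.5.
Sum = 0.5·[(-6.34375) + (-13) + (-22.78125) + (-36.25) + (-53.96875) + (-76.5) + (-104.40625)] = -156.625.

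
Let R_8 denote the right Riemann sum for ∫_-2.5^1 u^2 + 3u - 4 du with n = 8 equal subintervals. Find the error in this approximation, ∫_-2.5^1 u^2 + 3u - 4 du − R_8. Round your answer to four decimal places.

-1.2601

Exact integral: ∫_-2.5^1 f(u) du ≈ -16.333333.
R_8 ≈ -15.073242.
Error ≈ -16.333333 − (-15.073242) ≈ -1.2601.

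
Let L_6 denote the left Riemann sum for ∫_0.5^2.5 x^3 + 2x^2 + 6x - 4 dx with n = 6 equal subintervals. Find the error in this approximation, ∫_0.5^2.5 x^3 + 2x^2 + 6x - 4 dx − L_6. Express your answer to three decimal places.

Exact integral: ∫_0.5^2.5 f(x) dx ≈ 30.08333.
L_6 ≈ 23.74074.
Error ≈ 30.08333 − 23.74074 ≈ 6.343.

6.343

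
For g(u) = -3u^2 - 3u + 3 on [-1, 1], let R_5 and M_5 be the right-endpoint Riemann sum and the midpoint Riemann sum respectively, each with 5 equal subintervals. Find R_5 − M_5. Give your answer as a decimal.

-1.44

R_5 = 2.64.
M_5 = 4.08.
R_5 − M_5 = -1.44.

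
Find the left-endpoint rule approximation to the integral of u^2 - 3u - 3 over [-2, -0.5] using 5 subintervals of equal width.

5.01

Δu = (-0.5 − (-2))/5 = 0.3.
Left endpoints: -2, -1.7, -1.4, -1.1, -0.8.
f(-2) = 7, f(-1.7) = 4.99, f(-1.4) = 3.16, f(-1.1) = 1.51, f(-0.8) = 0.04.
Sum = Δu · [f(-2) + f(-1.7) + f(-1.4) + f(-1.1) + f(-0.8)].
Sum = 5.01.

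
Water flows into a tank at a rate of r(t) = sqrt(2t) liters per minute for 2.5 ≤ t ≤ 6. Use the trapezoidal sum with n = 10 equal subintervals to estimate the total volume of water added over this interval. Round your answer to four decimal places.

Δt = (6 − 2.5)/10 = 0.35.
r(2.5) ≈ 2.2361, r(2.85) ≈ 2.3875, r(3.2) ≈ 2.5298, r(3.55) ≈ 2.6646, r(3.9) ≈ 2.7928, r(4.25) ≈ 2.9155, r(4.6) ≈ 3.0332, r(4.95) ≈ 3.1464, r(5.3) ≈ 3.2558, r(5.65) ≈ 3.3615, r(6) ≈ 3.4641.
T_10 = (Δt/2)·[r(t_0) + 2r(t_1) + ... + 2r(t_{9}) + r(t_10)].
Sum ≈ 10.1280.

10.1280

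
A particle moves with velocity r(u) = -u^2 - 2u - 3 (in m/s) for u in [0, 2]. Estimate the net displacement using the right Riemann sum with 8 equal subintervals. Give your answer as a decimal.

-13.6875

Δu = (2 − 0)/8 = 0.25.
Right endpoints: 0.25, 0.5, 0.75, 1, 1.25, 1.5, 1.75, 2.
r(0.25) = -3.5625, r(0.5) = -4.25, r(0.75) = -5.0625, r(1) = -6, r(1.25) = -7.0625, r(1.5) = -8.25, r(1.75) = -9.5625, r(2) = -11.
Sum = Δu · [r(0.25) + r(0.5) + r(0.75) + ...].
Sum = -13.6875.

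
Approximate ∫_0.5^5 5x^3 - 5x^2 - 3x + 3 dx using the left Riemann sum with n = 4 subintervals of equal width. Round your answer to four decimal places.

Δx = (5 − 0.5)/4 = 1.125.
Left endpoints: 0.5, 1.625, 2.75, 3.875.
f(0.5) = 0.875, f(1.625) = 3265/512, f(2.75) = 60.921875, f(3.875) = 106099/512.
Sum = Δx · [f(0.5) + f(1.625) + f(2.75) + f(3.875)].
Sum ≈ 309.8232.

309.8232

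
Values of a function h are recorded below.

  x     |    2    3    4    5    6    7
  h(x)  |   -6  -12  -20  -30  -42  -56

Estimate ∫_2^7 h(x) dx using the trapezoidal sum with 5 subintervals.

Δx = 1.
T_5 = (1/2)·[(-6) + 2·(-12) + 2·(-20) + 2·(-30) + 2·(-42) + (-56)] = -135.

-135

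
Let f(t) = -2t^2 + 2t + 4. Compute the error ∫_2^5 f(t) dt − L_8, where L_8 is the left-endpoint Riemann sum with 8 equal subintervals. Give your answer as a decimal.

Exact integral: ∫_2^5 f(t) dt = -45.
L_8 = -38.390625.
Error = -45 − (-38.390625) = -6.609375.

-6.609375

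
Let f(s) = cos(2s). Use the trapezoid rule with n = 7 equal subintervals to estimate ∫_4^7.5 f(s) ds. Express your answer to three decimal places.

Δs = (7.5 − 4)/7 = 0.5.
f(4) ≈ -0.146, f(4.5) ≈ -0.911, f(5) ≈ -0.839, f(5.5) ≈ 0.004, f(6) ≈ 0.844, f(6.5) ≈ 0.907, f(7) ≈ 0.137, f(7.5) ≈ -0.760.
T_7 = (Δs/2)·[f(s_0) + 2f(s_1) + ... + 2f(s_{6}) + f(s_7)].
Sum ≈ -0.155.

-0.155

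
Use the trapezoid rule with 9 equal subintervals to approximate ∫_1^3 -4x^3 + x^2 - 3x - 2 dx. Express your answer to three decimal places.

Δx = (3 − 1)/9 = 2/9.
f(1) = -8, f(11/9) = -8366/729, f(13/9) = -11884/729, f(5/3) = -614/27, f(17/9) = -22640/729, f(19/9) = -30262/729, f(7/3) = -1468/27, f(23/9) = -50954/729, f(25/9) = -64408/729, f(3) = -110.
T_9 = (Δx/2)·[f(x_0) + 2f(x_1) + ... + 2f(x_{8}) + f(x_9)].
Sum ≈ -87.712.

-87.712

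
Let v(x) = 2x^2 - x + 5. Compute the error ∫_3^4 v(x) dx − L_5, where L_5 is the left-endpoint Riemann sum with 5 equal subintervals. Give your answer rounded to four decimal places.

1.2867

Exact integral: ∫_3^4 v(x) dx ≈ 26.166667.
L_5 = 24.88.
Error ≈ 26.166667 − 24.88 ≈ 1.2867.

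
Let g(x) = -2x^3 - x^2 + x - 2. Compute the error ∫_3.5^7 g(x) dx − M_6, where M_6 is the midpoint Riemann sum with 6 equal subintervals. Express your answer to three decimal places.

-3.226

Exact integral: ∫_3.5^7 g(x) dx ≈ -1214.13542.
M_6 ≈ -1210.90987.
Error ≈ -1214.13542 − (-1210.90987) ≈ -3.226.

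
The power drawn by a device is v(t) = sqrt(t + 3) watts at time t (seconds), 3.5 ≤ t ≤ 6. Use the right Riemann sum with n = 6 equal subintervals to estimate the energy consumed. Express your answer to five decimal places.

Δt = (6 − 3.5)/6 = 5/12.
Right endpoints: 47/12, 13/3, 4.75, 31/6, 67/12, 6.
v(47/12) ≈ 2.62996, v(13/3) ≈ 2.70801, v(4.75) ≈ 2.78388, v(31/6) ≈ 2.85774, v(67/12) ≈ 2.92973, v(6) ≈ 3.00000.
Sum = Δt · [v(47/12) + v(13/3) + v(4.75) + ...].
Sum ≈ 7.04555.

7.04555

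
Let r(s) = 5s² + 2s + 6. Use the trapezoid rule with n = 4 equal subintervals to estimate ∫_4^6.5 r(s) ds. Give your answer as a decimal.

Δs = (6.5 − 4)/4 = 0.625.
r(4) = 94, r(4.625) = 122.203125, r(5.25) = 154.3125, r(5.875) = 190.328125, r(6.5) = 230.25.
T_4 = (Δs/2)·[r(s_0) + 2r(s_1) + 2r(s_2) + 2r(s_3) + r(s_4)].
Sum = 393.10546875.

393.10546875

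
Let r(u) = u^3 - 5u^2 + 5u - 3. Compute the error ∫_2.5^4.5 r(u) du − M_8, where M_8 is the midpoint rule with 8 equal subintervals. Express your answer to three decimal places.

0.057

Exact integral: ∫_2.5^4.5 r(u) du ≈ -4.08333.
M_8 = -4.140625.
Error ≈ -4.08333 − (-4.140625) ≈ 0.057.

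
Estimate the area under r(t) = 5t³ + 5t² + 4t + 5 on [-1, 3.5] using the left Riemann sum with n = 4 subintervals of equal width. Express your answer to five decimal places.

Δt = (3.5 − (-1))/4 = 1.125.
Left endpoints: -1, 0.125, 1.25, 2.375.
r(-1) = 1, r(0.125) = 2861/512, r(1.25) = 27.578125, r(2.375) = 56159/512.
Sum = Δt · [r(-1) + r(0.125) + r(1.25) + r(2.375)].
Sum ≈ 161.83301.

161.83301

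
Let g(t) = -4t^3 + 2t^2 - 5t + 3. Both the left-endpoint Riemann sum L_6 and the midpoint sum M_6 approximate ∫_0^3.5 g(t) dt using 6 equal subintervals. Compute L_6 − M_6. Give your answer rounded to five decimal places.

L_6 ≈ -97.3964120.
M_6 ≈ -139.7184606.
L_6 − M_6 ≈ 42.32205.

42.32205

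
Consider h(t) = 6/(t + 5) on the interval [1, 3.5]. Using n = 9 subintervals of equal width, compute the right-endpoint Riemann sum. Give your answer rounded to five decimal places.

Δt = (3.5 − 1)/9 = 5/18.
Right endpoints: 23/18, 14/9, 11/6, 19/9, 43/18, 8/3, 53/18, 29/9, 3.5.
h(23/18) = 108/113, h(14/9) = 54/59, h(11/6) = 36/41, h(19/9) = 0.84375, h(43/18) = 108/133, h(8/3) = 18/23, h(53/18) = 108/143, h(29/9) = 27/37, h(3.5) = 12/17.
Sum = Δt · [h(23/18) + h(14/9) + h(11/6) + ...].
Sum ≈ 2.04953.

2.04953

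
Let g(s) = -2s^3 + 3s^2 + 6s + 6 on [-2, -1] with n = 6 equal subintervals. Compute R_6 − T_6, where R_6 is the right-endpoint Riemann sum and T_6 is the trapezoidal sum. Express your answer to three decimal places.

R_6 ≈ 10.13889.
T_6 ≈ 11.55556.
R_6 − T_6 ≈ -1.417.

-1.417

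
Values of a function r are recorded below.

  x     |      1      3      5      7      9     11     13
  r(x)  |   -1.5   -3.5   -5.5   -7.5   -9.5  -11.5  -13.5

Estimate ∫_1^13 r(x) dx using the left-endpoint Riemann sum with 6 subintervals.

-78

Δx = 2.
Sum = 2·[(-1.5) + (-3.5) + (-5.5) + (-7.5) + (-9.5) + (-11.5)] = -78.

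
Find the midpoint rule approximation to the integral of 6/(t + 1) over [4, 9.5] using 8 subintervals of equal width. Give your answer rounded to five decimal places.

Δt = (9.5 − 4)/8 = 0.6875.
Midpoints: 4.34375, 5.03125, 5.71875, 6.40625, 7.09375, 7.78125, 8.46875, 9.15625.
f(4.34375) = 64/57, f(5.03125) = 192/193, f(5.71875) = 192/215, f(6.40625) = 64/79, f(7.09375) = 192/259, f(7.78125) = 192/281, f(8.46875) = 64/101, f(9.15625) = 192/325.
Sum = Δt · [f(4.34375) + f(5.03125) + f(5.71875) + ...].
Sum ≈ 4.44798.

4.44798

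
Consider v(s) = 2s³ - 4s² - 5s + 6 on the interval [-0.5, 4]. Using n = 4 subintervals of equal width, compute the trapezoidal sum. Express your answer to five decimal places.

36.26367

Δs = (4 − (-0.5))/4 = 1.125.
v(-0.5) = 7.25, v(0.625) = 1.80078125, v(1.75) = -4.28125, v(2.875) = 6.08984375, v(4) = 50.
T_4 = (Δs/2)·[v(s_0) + 2v(s_1) + 2v(s_2) + 2v(s_3) + v(s_4)].
Sum ≈ 36.26367.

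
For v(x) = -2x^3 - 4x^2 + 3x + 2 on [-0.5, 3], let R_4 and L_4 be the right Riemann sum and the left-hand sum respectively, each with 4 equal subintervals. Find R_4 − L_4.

-68.90625

R_4 ≈ -96.09961.
L_4 ≈ -27.19336.
R_4 − L_4 = -68.90625.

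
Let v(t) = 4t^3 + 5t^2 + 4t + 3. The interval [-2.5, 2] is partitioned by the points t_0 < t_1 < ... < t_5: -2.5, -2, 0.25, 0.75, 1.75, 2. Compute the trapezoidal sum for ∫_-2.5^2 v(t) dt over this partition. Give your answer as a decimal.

Subinterval widths: 0.5, 2.25, 0.5, 1, 0.25.
v(-2.5) = -38.25, v(-2) = -17, v(0.25) = 4.375, v(0.75) = 10.5, v(1.75) = 46.75, v(2) = 63.
On each subinterval the trapezoid contributes (Δt_i/2)·[v(t_{i-1}) + v(t_i)].
Sum = 18.046875.

18.046875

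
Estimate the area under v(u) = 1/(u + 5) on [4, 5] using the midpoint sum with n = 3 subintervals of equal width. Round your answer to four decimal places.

Δu = (5 − 4)/3 = 1/3.
Midpoints: 25/6, 4.5, 29/6.
v(25/6) = 6/55, v(4.5) = 2/19, v(29/6) = 6/59.
Sum = Δu · [v(25/6) + v(4.5) + v(29/6)].
Sum ≈ 0.1053.

0.1053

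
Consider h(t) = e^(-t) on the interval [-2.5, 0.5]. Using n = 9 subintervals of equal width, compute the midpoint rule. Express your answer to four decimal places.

11.5225

Δt = (0.5 − (-2.5))/9 = 1/3.
Midpoints: -7/3, -2, -5/3, -4/3, -1, -2/3, -1/3, 0, 1/3.
h(-7/3) ≈ 10.3123, h(-2) ≈ 7.3891, h(-5/3) ≈ 5.2945, h(-4/3) ≈ 3.7937, h(-1) ≈ 2.7183, h(-2/3) ≈ 1.9477, h(-1/3) ≈ 1.3956, h(0) ≈ 1.0000, h(1/3) ≈ 0.7165.
Sum = Δt · [h(-7/3) + h(-2) + h(-5/3) + ...].
Sum ≈ 11.5225.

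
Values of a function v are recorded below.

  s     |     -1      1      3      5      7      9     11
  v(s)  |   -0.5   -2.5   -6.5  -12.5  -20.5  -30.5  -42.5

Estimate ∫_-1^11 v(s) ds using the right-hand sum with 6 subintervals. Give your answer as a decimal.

Δs = 2.
Sum = 2·[(-2.5) + (-6.5) + (-12.5) + (-20.5) + (-30.5) + (-42.5)] = -230.

-230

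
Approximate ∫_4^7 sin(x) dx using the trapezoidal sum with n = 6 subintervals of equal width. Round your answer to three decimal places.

-1.378

Δx = (7 − 4)/6 = 0.5.
f(4) ≈ -0.757, f(4.5) ≈ -0.978, f(5) ≈ -0.959, f(5.5) ≈ -0.706, f(6) ≈ -0.279, f(6.5) ≈ 0.215, f(7) ≈ 0.657.
T_6 = (Δx/2)·[f(x_0) + 2f(x_1) + ... + 2f(x_{5}) + f(x_6)].
Sum ≈ -1.378.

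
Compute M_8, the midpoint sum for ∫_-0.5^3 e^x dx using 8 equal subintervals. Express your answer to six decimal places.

Δx = (3 − (-0.5))/8 = 0.4375.
Midpoints: -0.28125, 0.15625, 0.59375, 1.03125, 1.46875, 1.90625, 2.34375, 2.78125.
f(-0.28125) ≈ 0.754840, f(0.15625) ≈ 1.169118, f(0.59375) ≈ 1.810766, f(1.03125) ≈ 2.804569, f(1.46875) ≈ 4.343802, f(1.90625) ≈ 6.727812, f(2.34375) ≈ 10.420239, f(2.78125) ≈ 16.139182.
Sum = Δx · [f(-0.28125) + f(0.15625) + f(0.59375) + ...].
Sum ≈ 19.324519.

19.324519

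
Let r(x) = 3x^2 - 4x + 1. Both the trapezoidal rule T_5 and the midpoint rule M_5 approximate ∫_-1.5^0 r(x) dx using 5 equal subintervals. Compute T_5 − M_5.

0.10125

T_5 = 9.4425.
M_5 = 9.34125.
T_5 − M_5 = 0.10125.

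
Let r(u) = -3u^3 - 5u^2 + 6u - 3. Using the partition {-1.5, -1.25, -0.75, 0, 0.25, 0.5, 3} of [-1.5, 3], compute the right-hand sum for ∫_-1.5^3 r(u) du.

-288.2578125

Subinterval widths: 0.25, 0.5, 0.75, 0.25, 0.25, 2.5.
Right endpoints: -1.25, -0.75, 0, 0.25, 0.5, 3.
r(-1.25) = -12.453125, r(-0.75) = -9.046875, r(0) = -3, r(0.25) = -1.859375, r(0.5) = -1.625, r(3) = -111.
Sum = Σ Δu_i · r(u_i).
Sum = -288.2578125.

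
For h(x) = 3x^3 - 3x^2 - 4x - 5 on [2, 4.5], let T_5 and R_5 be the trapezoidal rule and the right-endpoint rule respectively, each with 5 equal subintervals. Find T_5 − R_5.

-47.65625

T_5 = 170.15625.
R_5 = 217.8125.
T_5 − R_5 = -47.65625.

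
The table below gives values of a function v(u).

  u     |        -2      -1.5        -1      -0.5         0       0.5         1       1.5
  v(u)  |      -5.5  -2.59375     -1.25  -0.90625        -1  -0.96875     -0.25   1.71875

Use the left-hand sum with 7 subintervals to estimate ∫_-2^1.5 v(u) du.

Δu = 0.5.
Sum = 0.5·[(-5.5) + (-2.59375) + (-1.25) + (-0.90625) + (-1) + (-0.96875) + (-0.25)] = -6.234375.

-6.234375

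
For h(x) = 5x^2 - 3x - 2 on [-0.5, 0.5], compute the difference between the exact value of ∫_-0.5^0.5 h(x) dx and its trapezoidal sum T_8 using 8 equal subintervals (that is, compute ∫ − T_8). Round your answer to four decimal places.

-0.0130

Exact integral: ∫_-0.5^0.5 h(x) dx ≈ -1.583333.
T_8 = -1.5703125.
Error ≈ -1.583333 − (-1.5703125) ≈ -0.0130.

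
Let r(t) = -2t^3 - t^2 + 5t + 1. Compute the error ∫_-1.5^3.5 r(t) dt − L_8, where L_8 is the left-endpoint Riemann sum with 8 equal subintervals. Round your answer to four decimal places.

Exact integral: ∫_-1.5^3.5 r(t) dt ≈ -57.916667.
L_8 = -35.9765625.
Error ≈ -57.916667 − (-35.9765625) ≈ -21.9401.

-21.9401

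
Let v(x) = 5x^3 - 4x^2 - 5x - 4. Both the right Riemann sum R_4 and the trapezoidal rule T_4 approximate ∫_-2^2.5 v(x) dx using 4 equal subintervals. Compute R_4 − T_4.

R_4 ≈ 22.19238281.
T_4 ≈ -26.53417969.
R_4 − T_4 = 48.7265625.

48.7265625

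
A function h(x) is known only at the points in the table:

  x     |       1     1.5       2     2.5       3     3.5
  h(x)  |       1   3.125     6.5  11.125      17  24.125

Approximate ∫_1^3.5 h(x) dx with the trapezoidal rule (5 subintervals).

Δx = 0.5.
T_5 = (0.5/2)·[1 + 2·3.125 + 2·6.5 + 2·11.125 + 2·17 + 24.125] = 25.15625.

25.15625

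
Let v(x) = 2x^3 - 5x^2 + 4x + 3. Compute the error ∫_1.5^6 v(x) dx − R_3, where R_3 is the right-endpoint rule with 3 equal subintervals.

Exact integral: ∫_1.5^6 v(x) dx = 372.09375.
R_3 = 607.5.
Error = 372.09375 − 607.5 = -235.40625.

-235.40625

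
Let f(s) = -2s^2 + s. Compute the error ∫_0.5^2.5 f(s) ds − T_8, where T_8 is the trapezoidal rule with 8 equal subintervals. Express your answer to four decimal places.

0.0417

Exact integral: ∫_0.5^2.5 f(s) ds ≈ -7.333333.
T_8 = -7.375.
Error ≈ -7.333333 − (-7.375) ≈ 0.0417.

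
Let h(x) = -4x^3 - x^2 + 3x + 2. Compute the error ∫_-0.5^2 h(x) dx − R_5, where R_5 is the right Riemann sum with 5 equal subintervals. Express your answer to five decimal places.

8.22917

Exact integral: ∫_-0.5^2 h(x) dx ≈ -8.0208333.
R_5 = -16.25.
Error ≈ -8.0208333 − (-16.25) ≈ 8.22917.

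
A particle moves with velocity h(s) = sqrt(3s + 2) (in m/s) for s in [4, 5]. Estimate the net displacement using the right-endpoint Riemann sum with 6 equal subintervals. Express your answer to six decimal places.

Δs = (5 − 4)/6 = 1/6.
Right endpoints: 25/6, 13/3, 4.5, 14/3, 29/6, 5.
h(25/6) ≈ 3.807887, h(13/3) ≈ 3.872983, h(4.5) ≈ 3.937004, h(14/3) ≈ 4.000000, h(29/6) ≈ 4.062019, h(5) ≈ 4.123106.
Sum = Δs · [h(25/6) + h(13/3) + h(4.5) + ...].
Sum ≈ 3.967166.

3.967166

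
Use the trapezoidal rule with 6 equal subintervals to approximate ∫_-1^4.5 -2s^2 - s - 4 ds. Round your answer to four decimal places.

Δs = (4.5 − (-1))/6 = 11/12.
f(-1) = -5, f(-1/12) = -283/72, f(5/6) = -56/9, f(1.75) = -11.875, f(8/3) = -188/9, f(43/12) = -2395/72, f(4.5) = -49.
T_6 = (Δs/2)·[f(s_0) + 2f(s_1) + ... + 2f(s_{5}) + f(s_6)].
Sum ≈ -94.5822.

-94.5822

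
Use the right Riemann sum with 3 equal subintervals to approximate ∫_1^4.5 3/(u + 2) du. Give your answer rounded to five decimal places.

2.03471

Δu = (4.5 − 1)/3 = 7/6.
Right endpoints: 13/6, 10/3, 4.5.
f(13/6) = 0.72, f(10/3) = 0.5625, f(4.5) = 6/13.
Sum = Δu · [f(13/6) + f(10/3) + f(4.5)].
Sum ≈ 2.03471.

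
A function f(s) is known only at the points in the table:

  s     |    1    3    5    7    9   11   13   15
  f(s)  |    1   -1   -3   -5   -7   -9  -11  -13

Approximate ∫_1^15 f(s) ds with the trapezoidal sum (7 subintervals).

-84

Δs = 2.
T_7 = (2/2)·[1 + 2·(-1) + 2·(-3) + 2·(-5) + 2·(-7) + 2·(-9) + 2·(-11) + (-13)] = -84.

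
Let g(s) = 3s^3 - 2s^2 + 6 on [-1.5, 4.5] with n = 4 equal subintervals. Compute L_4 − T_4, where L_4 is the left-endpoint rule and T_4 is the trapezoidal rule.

L_4 = 117.
T_4 = 302.625.
L_4 − T_4 = -185.625.

-185.625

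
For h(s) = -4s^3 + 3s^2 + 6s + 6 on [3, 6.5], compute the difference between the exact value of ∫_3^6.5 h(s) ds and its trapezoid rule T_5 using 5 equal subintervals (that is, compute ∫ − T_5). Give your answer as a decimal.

15.435

Exact integral: ∫_3^6.5 h(s) ds = -1335.6875.
T_5 = -1351.1225.
Error = -1335.6875 − (-1351.1225) = 15.435.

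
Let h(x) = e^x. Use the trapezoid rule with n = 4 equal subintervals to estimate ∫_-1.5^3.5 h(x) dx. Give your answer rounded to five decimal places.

37.06764

Δx = (3.5 − (-1.5))/4 = 1.25.
h(-1.5) ≈ 0.22313, h(-0.25) ≈ 0.77880, h(1) ≈ 2.71828, h(2.25) ≈ 9.48774, h(3.5) ≈ 33.11545.
T_4 = (Δx/2)·[h(x_0) + 2h(x_1) + 2h(x_2) + 2h(x_3) + h(x_4)].
Sum ≈ 37.06764.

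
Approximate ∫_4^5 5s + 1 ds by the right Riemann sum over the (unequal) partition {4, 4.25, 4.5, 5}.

Subinterval widths: 0.25, 0.25, 0.5.
Right endpoints: 4.25, 4.5, 5.
f(4.25) = 22.25, f(4.5) = 23.5, f(5) = 26.
Sum = Σ Δs_i · f(s_i).
Sum = 24.4375.

24.4375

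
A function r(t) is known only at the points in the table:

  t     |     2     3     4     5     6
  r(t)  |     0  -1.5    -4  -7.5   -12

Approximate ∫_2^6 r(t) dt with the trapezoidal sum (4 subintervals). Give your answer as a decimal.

Δt = 1.
T_4 = (1/2)·[0 + 2·(-1.5) + 2·(-4) + 2·(-7.5) + (-12)] = -19.

-19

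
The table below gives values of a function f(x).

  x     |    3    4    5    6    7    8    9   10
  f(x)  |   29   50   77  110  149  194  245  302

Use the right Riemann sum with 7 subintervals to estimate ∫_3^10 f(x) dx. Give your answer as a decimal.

Δx = 1.
Sum = 1·[50 + 77 + 110 + 149 + 194 + 245 + 302] = 1127.

1127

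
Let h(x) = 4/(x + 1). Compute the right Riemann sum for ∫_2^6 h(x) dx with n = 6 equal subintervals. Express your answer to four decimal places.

3.1486

Δx = (6 − 2)/6 = 2/3.
Right endpoints: 8/3, 10/3, 4, 14/3, 16/3, 6.
h(8/3) = 12/11, h(10/3) = 12/13, h(4) = 0.8, h(14/3) = 12/17, h(16/3) = 12/19, h(6) = 4/7.
Sum = Δx · [h(8/3) + h(10/3) + h(4) + ...].
Sum ≈ 3.1486.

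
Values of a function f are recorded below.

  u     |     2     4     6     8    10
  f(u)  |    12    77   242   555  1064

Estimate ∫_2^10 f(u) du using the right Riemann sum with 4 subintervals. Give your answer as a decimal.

Δu = 2.
Sum = 2·[77 + 242 + 555 + 1064] = 3876.

3876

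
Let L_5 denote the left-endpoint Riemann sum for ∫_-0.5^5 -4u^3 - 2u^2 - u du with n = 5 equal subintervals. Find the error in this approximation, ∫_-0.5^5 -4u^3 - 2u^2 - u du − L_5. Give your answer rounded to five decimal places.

Exact integral: ∫_-0.5^5 f(u) du ≈ -720.7291667.
L_5 = -447.37.
Error ≈ -720.7291667 − (-447.37) ≈ -273.35917.

-273.35917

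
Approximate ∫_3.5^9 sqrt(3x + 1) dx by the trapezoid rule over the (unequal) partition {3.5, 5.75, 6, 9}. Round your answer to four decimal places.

24.1755

Subinterval widths: 2.25, 0.25, 3.
f(3.5) ≈ 3.3912, f(5.75) ≈ 4.2720, f(6) ≈ 4.3589, f(9) ≈ 5.2915.
On each subinterval the trapezoid contributes (Δx_i/2)·[f(x_{i-1}) + f(x_i)].
Sum ≈ 24.1755.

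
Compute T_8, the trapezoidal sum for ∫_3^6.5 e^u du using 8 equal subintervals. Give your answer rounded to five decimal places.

655.31240

Δu = (6.5 − 3)/8 = 0.4375.
f(3) ≈ 20.08554, f(3.4375) ≈ 31.10909, f(3.875) ≈ 48.18270, f(4.3125) ≈ 74.62682, f(4.75) ≈ 115.58428, f(5.1875) ≈ 179.02044, f(5.625) ≈ 277.27228, f(6.0625) ≈ 429.44772, f(6.5) ≈ 665.14163.
T_8 = (Δu/2)·[f(u_0) + 2f(u_1) + ... + 2f(u_{7}) + f(u_8)].
Sum ≈ 655.31240.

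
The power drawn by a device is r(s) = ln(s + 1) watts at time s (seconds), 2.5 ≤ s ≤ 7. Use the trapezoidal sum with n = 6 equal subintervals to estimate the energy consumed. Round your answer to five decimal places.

7.74335

Δs = (7 − 2.5)/6 = 0.75.
r(2.5) ≈ 1.25276, r(3.25) ≈ 1.44692, r(4) ≈ 1.60944, r(4.75) ≈ 1.74920, r(5.5) ≈ 1.87180, r(6.25) ≈ 1.98100, r(7) ≈ 2.07944.
T_6 = (Δs/2)·[r(s_0) + 2r(s_1) + ... + 2r(s_{5}) + r(s_6)].
Sum ≈ 7.74335.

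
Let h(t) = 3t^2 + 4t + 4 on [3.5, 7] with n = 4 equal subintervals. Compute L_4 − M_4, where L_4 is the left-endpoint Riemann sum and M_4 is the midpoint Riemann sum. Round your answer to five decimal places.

L_4 = 334.60546875.
M_4 ≈ 386.9550781.
L_4 − M_4 ≈ -52.34961.

-52.34961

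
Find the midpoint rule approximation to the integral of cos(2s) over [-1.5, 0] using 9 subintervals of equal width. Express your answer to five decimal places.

Δs = (0 − (-1.5))/9 = 1/6.
Midpoints: -17/12, -1.25, -13/12, -11/12, -0.75, -7/12, -5/12, -0.25, -1/12.
f(-17/12) ≈ -0.95286, f(-1.25) ≈ -0.80114, f(-13/12) ≈ -0.56123, f(-11/12) ≈ -0.25953, f(-0.75) ≈ 0.07074, f(-7/12) ≈ 0.39322, f(-5/12) ≈ 0.67241, f(-0.25) ≈ 0.87758, f(-1/12) ≈ 0.98614.
Sum = Δs · [f(-17/12) + f(-1.25) + f(-13/12) + ...].
Sum ≈ 0.07089.

0.07089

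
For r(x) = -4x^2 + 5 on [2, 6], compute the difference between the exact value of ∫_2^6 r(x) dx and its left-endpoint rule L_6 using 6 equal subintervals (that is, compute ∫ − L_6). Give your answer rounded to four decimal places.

-41.4815

Exact integral: ∫_2^6 r(x) dx ≈ -257.333333.
L_6 ≈ -215.851852.
Error ≈ -257.333333 − (-215.851852) ≈ -41.4815.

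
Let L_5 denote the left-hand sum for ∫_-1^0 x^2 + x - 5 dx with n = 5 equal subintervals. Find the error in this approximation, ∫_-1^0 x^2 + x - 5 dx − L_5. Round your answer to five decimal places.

-0.00667

Exact integral: ∫_-1^0 f(x) dx ≈ -5.1666667.
L_5 = -5.16.
Error ≈ -5.1666667 − (-5.16) ≈ -0.00667.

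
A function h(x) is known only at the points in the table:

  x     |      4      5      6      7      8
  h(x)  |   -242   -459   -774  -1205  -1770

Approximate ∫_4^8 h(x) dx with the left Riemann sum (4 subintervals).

-2680

Δx = 1.
Sum = 1·[(-242) + (-459) + (-774) + (-1205)] = -2680.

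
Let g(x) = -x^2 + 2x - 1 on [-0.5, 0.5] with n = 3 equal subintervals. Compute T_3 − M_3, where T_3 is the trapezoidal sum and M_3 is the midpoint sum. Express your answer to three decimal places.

T_3 ≈ -1.10185.
M_3 ≈ -1.07407.
T_3 − M_3 ≈ -0.028.

-0.028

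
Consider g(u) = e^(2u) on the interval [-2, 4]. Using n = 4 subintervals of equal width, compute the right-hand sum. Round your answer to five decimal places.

4705.69212

Δu = (4 − (-2))/4 = 1.5.
Right endpoints: -0.5, 1, 2.5, 4.
g(-0.5) ≈ 0.36788, g(1) ≈ 7.38906, g(2.5) ≈ 148.41316, g(4) ≈ 2980.95799.
Sum = Δu · [g(-0.5) + g(1) + g(2.5) + g(4)].
Sum ≈ 4705.69212.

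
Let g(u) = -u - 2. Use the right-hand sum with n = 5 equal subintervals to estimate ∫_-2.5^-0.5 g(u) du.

-1.4

Δu = (-0.5 − (-2.5))/5 = 0.4.
Right endpoints: -2.1, -1.7, -1.3, -0.9, -0.5.
g(-2.1) = 0.1, g(-1.7) = -0.3, g(-1.3) = -0.7, g(-0.9) = -1.1, g(-0.5) = -1.5.
Sum = Δu · [g(-2.1) + g(-1.7) + g(-1.3) + g(-0.9) + g(-0.5)].
Sum = -1.4.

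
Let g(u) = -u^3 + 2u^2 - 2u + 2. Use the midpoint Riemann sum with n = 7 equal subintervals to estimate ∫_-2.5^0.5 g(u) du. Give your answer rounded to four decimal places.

Δu = (0.5 − (-2.5))/7 = 3/7.
Midpoints: -16/7, -13/7, -10/7, -1, -4/7, -1/7, 2/7.
g(-16/7) = 9934/343, g(-13/7) = 6523/343, g(-10/7) = 4066/343, g(-1) = 7, g(-4/7) = 1366/343, g(-1/7) = 799/343, g(2/7) = 538/343.
Sum = Δu · [g(-16/7) + g(-13/7) + g(-10/7) + ...].
Sum ≈ 32.0204.

32.0204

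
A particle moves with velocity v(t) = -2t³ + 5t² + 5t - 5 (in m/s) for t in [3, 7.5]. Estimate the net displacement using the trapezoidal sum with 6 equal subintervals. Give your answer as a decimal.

-798.9609375

Δt = (7.5 − 3)/6 = 0.75.
v(3) = 1, v(3.75) = -21.40625, v(4.5) = -63.5, v(5.25) = -130.34375, v(6) = -227, v(6.75) = -358.53125, v(7.5) = -530.
T_6 = (Δt/2)·[v(t_0) + 2v(t_1) + ... + 2v(t_{5}) + v(t_6)].
Sum = -798.9609375.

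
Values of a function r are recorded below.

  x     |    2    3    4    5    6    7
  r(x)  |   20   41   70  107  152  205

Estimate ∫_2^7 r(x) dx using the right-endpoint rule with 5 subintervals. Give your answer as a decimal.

575

Δx = 1.
Sum = 1·[41 + 70 + 107 + 152 + 205] = 575.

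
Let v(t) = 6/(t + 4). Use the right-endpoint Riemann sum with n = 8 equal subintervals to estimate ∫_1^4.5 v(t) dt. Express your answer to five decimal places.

Δt = (4.5 − 1)/8 = 0.4375.
Right endpoints: 1.4375, 1.875, 2.3125, 2.75, 3.1875, 3.625, 4.0625, 4.5.
v(1.4375) = 32/29, v(1.875) = 48/47, v(2.3125) = 96/101, v(2.75) = 8/9, v(3.1875) = 96/115, v(3.625) = 48/61, v(4.0625) = 32/43, v(4.5) = 12/17.
Sum = Δt · [v(1.4375) + v(1.875) + v(2.3125) + ...].
Sum ≈ 3.07818.

3.07818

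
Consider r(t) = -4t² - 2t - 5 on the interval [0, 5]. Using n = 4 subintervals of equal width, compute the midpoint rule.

Δt = (5 − 0)/4 = 1.25.
Midpoints: 0.625, 1.875, 3.125, 4.375.
r(0.625) = -7.8125, r(1.875) = -22.8125, r(3.125) = -50.3125, r(4.375) = -90.3125.
Sum = Δt · [r(0.625) + r(1.875) + r(3.125) + r(4.375)].
Sum = -214.0625.

-214.0625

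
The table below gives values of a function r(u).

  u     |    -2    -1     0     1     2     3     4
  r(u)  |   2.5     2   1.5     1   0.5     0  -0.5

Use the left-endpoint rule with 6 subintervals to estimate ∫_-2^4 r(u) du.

Δu = 1.
Sum = 1·[2.5 + 2 + 1.5 + 1 + 0.5 + 0] = 7.5.

7.5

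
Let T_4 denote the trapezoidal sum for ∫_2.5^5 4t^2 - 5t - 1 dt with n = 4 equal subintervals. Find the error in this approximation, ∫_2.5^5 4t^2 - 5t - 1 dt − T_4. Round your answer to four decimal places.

-0.6510

Exact integral: ∫_2.5^5 f(t) dt ≈ 96.458333.
T_4 = 97.109375.
Error ≈ 96.458333 − 97.109375 ≈ -0.6510.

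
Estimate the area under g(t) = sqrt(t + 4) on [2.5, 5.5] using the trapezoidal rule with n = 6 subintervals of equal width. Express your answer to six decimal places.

Δt = (5.5 − 2.5)/6 = 0.5.
g(2.5) ≈ 2.549510, g(3) ≈ 2.645751, g(3.5) ≈ 2.738613, g(4) ≈ 2.828427, g(4.5) ≈ 2.915476, g(5) ≈ 3.000000, g(5.5) ≈ 3.082207.
T_6 = (Δt/2)·[g(t_0) + 2g(t_1) + ... + 2g(t_{5}) + g(t_6)].
Sum ≈ 8.472063.

8.472063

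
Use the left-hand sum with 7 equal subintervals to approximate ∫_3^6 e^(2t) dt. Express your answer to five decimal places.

51296.23222

Δt = (6 − 3)/7 = 3/7.
Left endpoints: 3, 24/7, 27/7, 30/7, 33/7, 36/7, 39/7.
f(3) ≈ 403.42879, f(24/7) ≈ 950.64705, f(27/7) ≈ 2240.12224, f(30/7) ≈ 5278.66536, f(33/7) ≈ 12438.74440, f(36/7) ≈ 29310.88670, f(39/7) ≈ 69068.71398.
Sum = Δt · [f(3) + f(24/7) + f(27/7) + ...].
Sum ≈ 51296.23222.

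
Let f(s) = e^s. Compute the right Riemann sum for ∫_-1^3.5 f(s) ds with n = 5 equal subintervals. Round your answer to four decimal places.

49.6652

Δs = (3.5 − (-1))/5 = 0.9.
Right endpoints: -0.1, 0.8, 1.7, 2.6, 3.5.
f(-0.1) ≈ 0.9048, f(0.8) ≈ 2.2255, f(1.7) ≈ 5.4739, f(2.6) ≈ 13.4637, f(3.5) ≈ 33.1155.
Sum = Δs · [f(-0.1) + f(0.8) + f(1.7) + f(2.6) + f(3.5)].
Sum ≈ 49.6652.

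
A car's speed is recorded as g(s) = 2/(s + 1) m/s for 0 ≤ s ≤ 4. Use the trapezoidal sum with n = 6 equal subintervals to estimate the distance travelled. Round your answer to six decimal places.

3.287202

Δs = (4 − 0)/6 = 2/3.
g(0) = 2, g(2/3) = 1.2, g(4/3) = 6/7, g(2) = 2/3, g(8/3) = 6/11, g(10/3) = 6/13, g(4) = 0.4.
T_6 = (Δs/2)·[g(s_0) + 2g(s_1) + ... + 2g(s_{5}) + g(s_6)].
Sum ≈ 3.287202.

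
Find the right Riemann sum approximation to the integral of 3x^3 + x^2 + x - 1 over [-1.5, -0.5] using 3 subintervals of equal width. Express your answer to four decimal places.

-3.3565

Δx = (-0.5 − (-1.5))/3 = 1/3.
Right endpoints: -7/6, -5/6, -0.5.
f(-7/6) = -401/72, f(-5/6) = -2.875, f(-0.5) = -1.625.
Sum = Δx · [f(-7/6) + f(-5/6) + f(-0.5)].
Sum ≈ -3.3565.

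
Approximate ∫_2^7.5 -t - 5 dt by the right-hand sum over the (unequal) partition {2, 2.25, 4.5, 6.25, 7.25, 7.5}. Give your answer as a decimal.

-58.25

Subinterval widths: 0.25, 2.25, 1.75, 1, 0.25.
Right endpoints: 2.25, 4.5, 6.25, 7.25, 7.5.
f(2.25) = -7.25, f(4.5) = -9.5, f(6.25) = -11.25, f(7.25) = -12.25, f(7.5) = -12.5.
Sum = Σ Δt_i · f(t_i).
Sum = -58.25.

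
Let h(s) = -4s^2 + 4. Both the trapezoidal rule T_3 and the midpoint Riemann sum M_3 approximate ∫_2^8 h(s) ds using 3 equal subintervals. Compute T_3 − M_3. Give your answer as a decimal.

T_3 = -664.
M_3 = -640.
T_3 − M_3 = -24.

-24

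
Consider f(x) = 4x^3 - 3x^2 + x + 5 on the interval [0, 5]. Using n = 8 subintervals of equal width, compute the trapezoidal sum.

546.2890625

Δx = (5 − 0)/8 = 0.625.
f(0) = 5, f(0.625) = 5.4296875, f(1.25) = 9.375, f(1.875) = 22.6953125, f(2.5) = 51.25, f(3.125) = 100.8984375, f(3.75) = 177.5, f(4.375) = 286.9140625, f(5) = 435.
T_8 = (Δx/2)·[f(x_0) + 2f(x_1) + ... + 2f(x_{7}) + f(x_8)].
Sum = 546.2890625.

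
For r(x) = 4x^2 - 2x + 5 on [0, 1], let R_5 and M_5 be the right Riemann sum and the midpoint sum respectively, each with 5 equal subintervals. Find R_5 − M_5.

R_5 = 5.56.
M_5 = 5.32.
R_5 − M_5 = 0.24.

0.24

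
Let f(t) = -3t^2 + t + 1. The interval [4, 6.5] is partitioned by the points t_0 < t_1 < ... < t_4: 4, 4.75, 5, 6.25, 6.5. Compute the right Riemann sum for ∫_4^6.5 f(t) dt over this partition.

-230.9375

Subinterval widths: 0.75, 0.25, 1.25, 0.25.
Right endpoints: 4.75, 5, 6.25, 6.5.
f(4.75) = -61.9375, f(5) = -69, f(6.25) = -109.9375, f(6.5) = -119.25.
Sum = Σ Δt_i · f(t_i).
Sum = -230.9375.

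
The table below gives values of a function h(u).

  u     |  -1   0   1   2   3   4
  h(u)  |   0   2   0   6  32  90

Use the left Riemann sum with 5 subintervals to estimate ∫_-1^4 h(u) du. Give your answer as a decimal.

40

Δu = 1.
Sum = 1·[0 + 2 + 0 + 6 + 32] = 40.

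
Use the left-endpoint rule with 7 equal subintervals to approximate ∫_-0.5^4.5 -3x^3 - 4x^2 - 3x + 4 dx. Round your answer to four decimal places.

Δx = (4.5 − (-0.5))/7 = 5/7.
Left endpoints: -0.5, 3/14, 13/14, 23/14, 33/14, 43/14, 53/14.
f(-0.5) = 4.875, f(3/14) = 8627/2744, f(13/14) = -12723/2744, f(23/14) = -68673/2744, f(33/14) = -177223/2744, f(43/14) = -356373/2744, f(53/14) = -624123/2744.
Sum = Δx · [f(-0.5) + f(3/14) + f(13/14) + ...].
Sum ≈ -316.8240.

-316.8240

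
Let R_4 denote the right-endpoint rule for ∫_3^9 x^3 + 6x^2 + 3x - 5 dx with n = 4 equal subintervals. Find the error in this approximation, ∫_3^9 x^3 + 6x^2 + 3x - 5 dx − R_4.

Exact integral: ∫_3^9 f(x) dx = 3102.
R_4 = 4020.
Error = 3102 − 4020 = -918.

-918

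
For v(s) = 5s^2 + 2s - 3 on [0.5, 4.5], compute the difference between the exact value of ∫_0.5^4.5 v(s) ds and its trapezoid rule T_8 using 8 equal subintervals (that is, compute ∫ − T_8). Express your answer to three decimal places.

Exact integral: ∫_0.5^4.5 v(s) ds ≈ 159.66667.
T_8 = 160.5.
Error ≈ 159.66667 − 160.5 ≈ -0.833.

-0.833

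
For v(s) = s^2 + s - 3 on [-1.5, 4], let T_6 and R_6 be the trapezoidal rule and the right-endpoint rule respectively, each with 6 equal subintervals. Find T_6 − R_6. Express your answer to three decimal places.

-8.823

T_6 ≈ 13.60359.
R_6 ≈ 22.42650.
T_6 − R_6 ≈ -8.823.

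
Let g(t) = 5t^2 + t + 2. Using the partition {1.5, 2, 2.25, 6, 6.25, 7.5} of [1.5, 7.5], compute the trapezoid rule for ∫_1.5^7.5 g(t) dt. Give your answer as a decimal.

782.203125

Subinterval widths: 0.5, 0.25, 3.75, 0.25, 1.25.
g(1.5) = 14.75, g(2) = 24, g(2.25) = 29.5625, g(6) = 188, g(6.25) = 203.5625, g(7.5) = 290.75.
On each subinterval the trapezoid contributes (Δt_i/2)·[g(t_{i-1}) + g(t_i)].
Sum = 782.203125.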